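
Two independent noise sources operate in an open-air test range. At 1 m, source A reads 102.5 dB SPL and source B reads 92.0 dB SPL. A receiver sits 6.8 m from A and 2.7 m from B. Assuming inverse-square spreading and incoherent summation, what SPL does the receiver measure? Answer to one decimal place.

At the listener: L_A = 102.5 − 20·log₁₀(6.8) = 85.85 dB; L_B = 92.0 − 20·log₁₀(2.7) = 83.37 dB.
Combined: 10·log₁₀(10^(85.85/10)+10^(83.37/10)) = 87.8 dB SPL.

87.8 dB SPL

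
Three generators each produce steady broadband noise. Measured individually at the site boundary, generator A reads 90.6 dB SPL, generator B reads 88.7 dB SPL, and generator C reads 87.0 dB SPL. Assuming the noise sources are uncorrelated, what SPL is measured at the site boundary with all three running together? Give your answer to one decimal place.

Incoherent sources sum as intensities:
L_total = 10·log₁₀(10^(90.6/10) + 10^(88.7/10) + 10^(87.0/10)) = 10·log₁₀(2391000000) = 93.8 dB SPL.

93.8 dB SPL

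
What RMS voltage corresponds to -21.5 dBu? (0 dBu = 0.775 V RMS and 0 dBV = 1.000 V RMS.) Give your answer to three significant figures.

V = 0.775 V × 10^(-21.5/20).
= 0.775 × 0.08414 = 0.0652 V.

0.0652 V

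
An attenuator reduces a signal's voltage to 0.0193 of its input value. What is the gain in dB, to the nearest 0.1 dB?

-34.3 dB

Voltage is an amplitude quantity, so gain = 20·log₁₀(V_out/V_in).
20·log₁₀(0.0193) = -34.3 dB.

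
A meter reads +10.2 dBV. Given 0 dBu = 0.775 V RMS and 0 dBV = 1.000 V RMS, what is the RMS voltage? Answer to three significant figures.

V = 1.000 V × 10^(+10.2/20).
= 1.000 × 3.236 = 3.24 V.

3.24 V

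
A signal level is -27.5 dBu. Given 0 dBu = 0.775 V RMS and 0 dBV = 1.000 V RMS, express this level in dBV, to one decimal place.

The offset between the scales is 20·log₁₀(0.775/1.000) = −2.214 dB.
So dBV = -27.5 − 2.214 = -29.7 dBV.

-29.7 dBV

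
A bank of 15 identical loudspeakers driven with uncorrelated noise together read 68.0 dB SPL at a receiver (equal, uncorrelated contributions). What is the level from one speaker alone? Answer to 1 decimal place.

56.2 dB SPL

15 equal incoherent sources add 10·log₁₀(15) = 11.76 dB over one source.
L_one = 68.0 − 11.76 = 56.2 dB SPL.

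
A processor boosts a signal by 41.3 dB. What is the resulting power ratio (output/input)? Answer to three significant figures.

Power ratio = 10^(dB/10).
10^(41.3/10) = 10^(4.130) = 13500.

13500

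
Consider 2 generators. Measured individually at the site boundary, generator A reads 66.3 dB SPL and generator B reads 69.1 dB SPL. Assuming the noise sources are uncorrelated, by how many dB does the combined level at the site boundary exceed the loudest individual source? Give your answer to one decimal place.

Uncorrelated sources add in intensity (power), not in dB.
L_total = 10·log₁₀(10^(66.3/10) + 10^(69.1/10)) = 70.93 dB SPL.
Excess over the loudest (69.1 dB): 70.93 − 69.1 = 1.8 dB.

1.8 dB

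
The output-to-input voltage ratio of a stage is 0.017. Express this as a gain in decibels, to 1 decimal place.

For a voltage ratio, dB = 20·log₁₀(V₂/V₁).
20·log₁₀(0.017) = -35.4 dB.

-35.4 dB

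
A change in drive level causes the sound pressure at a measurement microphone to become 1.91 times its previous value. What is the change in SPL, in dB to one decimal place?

Sound pressure is an amplitude quantity: ΔL = 20·log₁₀(p₂/p₁).
20·log₁₀(1.91) = 5.6 dB.

5.6 dB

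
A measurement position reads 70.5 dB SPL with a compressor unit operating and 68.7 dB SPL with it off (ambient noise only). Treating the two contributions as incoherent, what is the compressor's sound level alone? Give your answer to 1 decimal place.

Remove the background by subtracting linear intensities:
L_src = 10·log₁₀(10^(70.5/10) − 10^(68.7/10)) = 10·log₁₀(3807000) = 65.8 dB SPL.

65.8 dB SPL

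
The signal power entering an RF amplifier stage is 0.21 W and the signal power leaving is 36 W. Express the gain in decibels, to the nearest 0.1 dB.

Power is a power quantity, so gain = 10·log₁₀(P_out/P_in).
10·log₁₀(36/0.21) = 10·log₁₀(171.4) = 22.3 dB.

22.3 dB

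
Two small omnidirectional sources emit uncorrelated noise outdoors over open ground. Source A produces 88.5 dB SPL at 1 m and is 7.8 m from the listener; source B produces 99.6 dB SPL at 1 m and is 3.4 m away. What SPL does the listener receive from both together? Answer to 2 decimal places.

At the listener: L_A = 88.5 − 20·log₁₀(7.8) = 70.658 dB; L_B = 99.6 − 20·log₁₀(3.4) = 88.970 dB.
Combined: 10·log₁₀(10^(70.658/10)+10^(88.970/10)) = 89.03 dB SPL.

89.03 dB SPL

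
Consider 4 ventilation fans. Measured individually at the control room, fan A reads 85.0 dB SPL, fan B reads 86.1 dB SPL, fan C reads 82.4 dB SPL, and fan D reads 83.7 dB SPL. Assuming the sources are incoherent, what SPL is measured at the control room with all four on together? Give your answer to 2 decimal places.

90.54 dB SPL

Add the sources as powers (linear), then convert back to dB:
L_total = 10·log₁₀(10^(85.0/10) + 10^(86.1/10) + 10^(82.4/10) + 10^(83.7/10)) = 10·log₁₀(1132000000) = 90.54 dB SPL.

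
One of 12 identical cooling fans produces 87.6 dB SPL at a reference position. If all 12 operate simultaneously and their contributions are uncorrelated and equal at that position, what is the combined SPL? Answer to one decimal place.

98.4 dB SPL

12 equal incoherent sources raise the level by 10·log₁₀(12) = 10.79 dB.
L_total = 87.6 + 10.79 = 98.4 dB SPL.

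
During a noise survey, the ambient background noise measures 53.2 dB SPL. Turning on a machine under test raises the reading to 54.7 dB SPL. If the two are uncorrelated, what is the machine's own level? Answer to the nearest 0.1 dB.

49.4 dB SPL

Remove the background by subtracting linear intensities:
L_src = 10·log₁₀(10^(54.7/10) − 10^(53.2/10)) = 10·log₁₀(86190) = 49.4 dB SPL.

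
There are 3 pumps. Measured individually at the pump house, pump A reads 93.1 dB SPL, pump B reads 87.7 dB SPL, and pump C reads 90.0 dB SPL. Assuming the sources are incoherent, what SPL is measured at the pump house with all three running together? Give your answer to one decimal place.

Uncorrelated sources add in intensity (power), not in dB.
L_total = 10·log₁₀(10^(93.1/10) + 10^(87.7/10) + 10^(90.0/10)) = 10·log₁₀(3631000000) = 95.6 dB SPL.

95.6 dB SPL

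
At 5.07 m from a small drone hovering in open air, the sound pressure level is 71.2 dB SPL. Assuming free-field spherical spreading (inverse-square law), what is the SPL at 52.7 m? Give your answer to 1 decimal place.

50.9 dB SPL

Inverse-square spreading gives ΔL = −20·log₁₀(d₂/d₁).
ΔL = −20·log₁₀(52.7/5.07) = -20.34 dB, so L₂ = 71.2 + (-20.34) = 50.9 dB SPL.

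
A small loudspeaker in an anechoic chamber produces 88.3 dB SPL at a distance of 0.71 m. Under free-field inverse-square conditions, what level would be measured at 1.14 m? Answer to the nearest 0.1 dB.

Free-field point source: level drops by 20·log₁₀ of the distance ratio.
ΔL = −20·log₁₀(1.14/0.71) = -4.11 dB, so L₂ = 88.3 + (-4.11) = 84.2 dB SPL.

84.2 dB SPL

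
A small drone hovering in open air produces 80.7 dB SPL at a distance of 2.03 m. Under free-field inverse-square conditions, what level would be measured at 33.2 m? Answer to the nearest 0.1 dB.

56.4 dB SPL

For a point source in a free field, ΔL = −20·log₁₀(d₂/d₁).
ΔL = −20·log₁₀(33.2/2.03) = -24.27 dB, so L₂ = 80.7 + (-24.27) = 56.4 dB SPL.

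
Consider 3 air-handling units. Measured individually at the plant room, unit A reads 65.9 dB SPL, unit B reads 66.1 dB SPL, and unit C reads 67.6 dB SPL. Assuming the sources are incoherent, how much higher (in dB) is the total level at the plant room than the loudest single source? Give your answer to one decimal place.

Uncorrelated sources add in intensity (power), not in dB.
L_total = 10·log₁₀(10^(65.9/10) + 10^(66.1/10) + 10^(67.6/10)) = 71.37 dB SPL.
Excess over the loudest (67.6 dB): 71.37 − 67.6 = 3.8 dB.

3.8 dB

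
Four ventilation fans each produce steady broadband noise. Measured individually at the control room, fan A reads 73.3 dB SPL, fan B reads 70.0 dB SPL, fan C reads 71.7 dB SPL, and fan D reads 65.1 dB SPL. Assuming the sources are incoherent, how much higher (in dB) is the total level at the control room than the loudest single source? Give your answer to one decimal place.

Add the sources as powers (linear), then convert back to dB:
L_total = 10·log₁₀(10^(73.3/10) + 10^(70.0/10) + 10^(71.7/10) + 10^(65.1/10)) = 76.94 dB SPL.
Excess over the loudest (73.3 dB): 76.94 − 73.3 = 3.6 dB.

3.6 dB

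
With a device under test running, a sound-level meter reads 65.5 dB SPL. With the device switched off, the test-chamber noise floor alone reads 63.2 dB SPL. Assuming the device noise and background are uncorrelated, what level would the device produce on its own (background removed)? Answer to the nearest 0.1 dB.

61.6 dB SPL

Remove the background by subtracting linear intensities:
L_src = 10·log₁₀(10^(65.5/10) − 10^(63.2/10)) = 10·log₁₀(1459000) = 61.6 dB SPL.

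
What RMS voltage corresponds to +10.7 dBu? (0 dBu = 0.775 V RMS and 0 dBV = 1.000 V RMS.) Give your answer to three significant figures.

V = 0.775 V × 10^(+10.7/20).
= 0.775 × 3.428 = 2.66 V.

2.66 V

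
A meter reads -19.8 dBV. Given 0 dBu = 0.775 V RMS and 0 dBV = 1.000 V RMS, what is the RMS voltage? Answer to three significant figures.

0.102 V

V = 1.000 V × 10^(-19.8/20).
= 1.000 × 0.1023 = 0.102 V.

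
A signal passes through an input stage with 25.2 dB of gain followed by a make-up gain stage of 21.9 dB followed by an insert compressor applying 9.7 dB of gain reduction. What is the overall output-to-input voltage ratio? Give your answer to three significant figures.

74.1

Net gain = 25.2 + 21.9 + (−9.7) = 37.4 dB.
Voltage ratio = 10^(37.4/20) = 74.1.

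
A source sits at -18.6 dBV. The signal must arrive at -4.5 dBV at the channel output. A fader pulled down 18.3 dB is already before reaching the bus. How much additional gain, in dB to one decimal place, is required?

32.4 dB

The required make-up gain is the shortfall in the dB sum.
G = -4.5 − (-18.6) + 18.3 = 32.4 dB.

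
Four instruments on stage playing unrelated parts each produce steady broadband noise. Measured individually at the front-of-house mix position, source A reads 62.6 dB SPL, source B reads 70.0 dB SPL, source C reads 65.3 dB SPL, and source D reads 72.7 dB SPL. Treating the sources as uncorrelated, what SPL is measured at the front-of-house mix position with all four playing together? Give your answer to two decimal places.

75.29 dB SPL

Incoherent sources sum as intensities:
L_total = 10·log₁₀(10^(62.6/10) + 10^(70.0/10) + 10^(65.3/10) + 10^(72.7/10)) = 10·log₁₀(33830000) = 75.29 dB SPL.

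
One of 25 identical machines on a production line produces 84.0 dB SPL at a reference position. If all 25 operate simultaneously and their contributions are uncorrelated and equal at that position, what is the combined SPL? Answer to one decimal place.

98.0 dB SPL

25 equal incoherent sources raise the level by 10·log₁₀(25) = 13.98 dB.
L_total = 84.0 + 13.98 = 98.0 dB SPL.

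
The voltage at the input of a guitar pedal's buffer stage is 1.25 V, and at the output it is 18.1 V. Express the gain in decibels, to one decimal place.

23.2 dB

For a voltage ratio, dB = 20·log₁₀(V₂/V₁).
20·log₁₀(18.1/1.25) = 20·log₁₀(14.48) = 23.2 dB.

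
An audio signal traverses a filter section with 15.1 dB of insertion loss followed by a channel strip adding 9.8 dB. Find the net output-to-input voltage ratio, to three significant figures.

Net gain = (−15.1) + 9.8 = -5.3 dB.
Voltage ratio = 10^(-5.3/20) = 0.543.

0.543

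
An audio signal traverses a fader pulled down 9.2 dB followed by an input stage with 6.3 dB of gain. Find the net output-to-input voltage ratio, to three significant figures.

Net gain = (−9.2) + 6.3 = -2.9 dB.
Voltage ratio = 10^(-2.9/20) = 0.716.

0.716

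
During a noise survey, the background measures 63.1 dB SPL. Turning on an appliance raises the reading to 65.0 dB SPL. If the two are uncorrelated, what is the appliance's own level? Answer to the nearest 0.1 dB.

60.5 dB SPL

Background correction is a power subtraction:
L_src = 10·log₁₀(10^(65.0/10) − 10^(63.1/10)) = 10·log₁₀(1121000) = 60.5 dB SPL.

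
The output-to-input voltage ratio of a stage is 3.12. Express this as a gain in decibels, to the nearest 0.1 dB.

9.9 dB

Voltage is an amplitude quantity, so gain = 20·log₁₀(V_out/V_in).
20·log₁₀(3.12) = 9.9 dB.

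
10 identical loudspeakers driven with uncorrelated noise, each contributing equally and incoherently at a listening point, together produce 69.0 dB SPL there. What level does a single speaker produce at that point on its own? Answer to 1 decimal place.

59.0 dB SPL

10 equal incoherent sources add 10·log₁₀(10) = 10.00 dB over one source.
L_one = 69.0 − 10.00 = 59.0 dB SPL.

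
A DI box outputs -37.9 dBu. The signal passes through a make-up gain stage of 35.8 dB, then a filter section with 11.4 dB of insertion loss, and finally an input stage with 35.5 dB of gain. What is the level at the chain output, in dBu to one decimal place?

Cascaded gains and losses add directly in dB.
-37.9 + 35.8 − 11.4 + 35.5 = +22.0 dBu.

+22.0 dBu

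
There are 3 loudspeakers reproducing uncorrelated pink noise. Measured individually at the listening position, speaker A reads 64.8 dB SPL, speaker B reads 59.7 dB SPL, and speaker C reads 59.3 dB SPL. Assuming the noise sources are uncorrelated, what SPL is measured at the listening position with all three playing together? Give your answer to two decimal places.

66.82 dB SPL

Add the sources as powers (linear), then convert back to dB:
L_total = 10·log₁₀(10^(64.8/10) + 10^(59.7/10) + 10^(59.3/10)) = 10·log₁₀(4804000) = 66.82 dB SPL.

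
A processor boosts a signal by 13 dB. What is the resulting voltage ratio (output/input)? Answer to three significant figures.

Voltage ratio = 10^(dB/20).
10^(13/20) = 10^(0.6500) = 4.47.

4.47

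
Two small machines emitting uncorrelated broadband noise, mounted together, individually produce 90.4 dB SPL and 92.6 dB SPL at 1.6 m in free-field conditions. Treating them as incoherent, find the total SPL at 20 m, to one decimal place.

72.7 dB SPL

Combined at 1.6 m: 10·log₁₀(10^(90.4/10)+10^(92.6/10)) = 94.65 dB SPL.
Then apply −20·log₁₀(20/1.6) = -21.94 dB → 72.7 dB SPL.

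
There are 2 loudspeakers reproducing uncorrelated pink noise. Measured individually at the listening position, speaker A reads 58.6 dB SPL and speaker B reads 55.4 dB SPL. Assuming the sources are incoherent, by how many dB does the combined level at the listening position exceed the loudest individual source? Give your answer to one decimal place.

Uncorrelated sources add in intensity (power), not in dB.
L_total = 10·log₁₀(10^(58.6/10) + 10^(55.4/10)) = 60.30 dB SPL.
Excess over the loudest (58.6 dB): 60.30 − 58.6 = 1.7 dB.

1.7 dB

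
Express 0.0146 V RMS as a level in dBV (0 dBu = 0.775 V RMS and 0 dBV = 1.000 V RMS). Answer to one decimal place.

dBV = 20·log₁₀(V / 1.000 V).
20·log₁₀(0.0146/1.000) = -36.7 dBV.

-36.7 dBV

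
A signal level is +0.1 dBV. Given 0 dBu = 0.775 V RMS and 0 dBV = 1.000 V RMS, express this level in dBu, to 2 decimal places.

The offset between the scales is 20·log₁₀(0.775/1.000) = −2.214 dB.
So dBu = +0.1 + 2.214 = +2.31 dBu.

+2.31 dBu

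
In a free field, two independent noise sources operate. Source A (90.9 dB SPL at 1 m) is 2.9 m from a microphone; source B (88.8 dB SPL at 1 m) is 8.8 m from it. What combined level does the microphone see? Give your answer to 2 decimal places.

At the listener: L_A = 90.9 − 20·log₁₀(2.9) = 81.652 dB; L_B = 88.8 − 20·log₁₀(8.8) = 69.910 dB.
Combined: 10·log₁₀(10^(81.652/10)+10^(69.910/10)) = 81.93 dB SPL.

81.93 dB SPL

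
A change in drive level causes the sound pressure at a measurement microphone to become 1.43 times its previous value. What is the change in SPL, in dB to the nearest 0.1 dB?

SPL change from a pressure ratio uses the 20·log₁₀ form:
20·log₁₀(1.43) = 3.1 dB.

3.1 dB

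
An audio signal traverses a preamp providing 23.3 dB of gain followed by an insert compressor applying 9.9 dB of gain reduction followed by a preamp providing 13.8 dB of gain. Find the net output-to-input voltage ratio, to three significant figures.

22.9

Net gain = 23.3 + (−9.9) + 13.8 = 27.2 dB.
Voltage ratio = 10^(27.2/20) = 22.9.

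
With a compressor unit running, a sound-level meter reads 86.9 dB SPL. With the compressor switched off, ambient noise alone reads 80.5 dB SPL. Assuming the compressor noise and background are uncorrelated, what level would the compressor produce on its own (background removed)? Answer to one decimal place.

Remove the background by subtracting linear intensities:
L_src = 10·log₁₀(10^(86.9/10) − 10^(80.5/10)) = 10·log₁₀(377600000) = 85.8 dB SPL.

85.8 dB SPL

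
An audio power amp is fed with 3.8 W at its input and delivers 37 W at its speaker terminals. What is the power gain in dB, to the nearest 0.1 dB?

For a power ratio, dB = 10·log₁₀(P₂/P₁).
10·log₁₀(37/3.8) = 10·log₁₀(9.737) = 9.9 dB.

9.9 dB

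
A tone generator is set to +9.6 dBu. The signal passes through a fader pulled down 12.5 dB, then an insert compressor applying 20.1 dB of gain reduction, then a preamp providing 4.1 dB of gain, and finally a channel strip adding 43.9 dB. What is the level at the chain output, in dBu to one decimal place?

+25.0 dBu

In dB, series stages simply add:
+9.6 − 12.5 − 20.1 + 4.1 + 43.9 = +25.0 dBu.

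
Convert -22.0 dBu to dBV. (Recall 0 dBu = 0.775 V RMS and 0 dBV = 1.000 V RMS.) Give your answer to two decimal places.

The offset between the scales is 20·log₁₀(0.775/1.000) = −2.214 dB.
So dBV = -22.0 − 2.214 = -24.21 dBV.

-24.21 dBV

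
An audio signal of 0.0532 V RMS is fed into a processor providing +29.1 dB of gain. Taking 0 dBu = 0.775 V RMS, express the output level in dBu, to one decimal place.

Input level: 20·log₁₀(0.0532/0.775) = -23.27 dBu.
Output: -23.27 + 29.1 = +5.8 dBu.

+5.8 dBu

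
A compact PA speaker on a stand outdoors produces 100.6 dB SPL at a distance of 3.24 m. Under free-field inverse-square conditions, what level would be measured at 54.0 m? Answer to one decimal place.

76.2 dB SPL

For a point source in a free field, ΔL = −20·log₁₀(d₂/d₁).
ΔL = −20·log₁₀(54.0/3.24) = -24.44 dB, so L₂ = 100.6 + (-24.44) = 76.2 dB SPL.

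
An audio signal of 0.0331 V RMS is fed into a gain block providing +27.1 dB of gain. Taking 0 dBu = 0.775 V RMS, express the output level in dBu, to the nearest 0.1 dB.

-0.3 dBu

Input level: 20·log₁₀(0.0331/0.775) = -27.39 dBu.
Output: -27.39 + 27.1 = -0.3 dBu.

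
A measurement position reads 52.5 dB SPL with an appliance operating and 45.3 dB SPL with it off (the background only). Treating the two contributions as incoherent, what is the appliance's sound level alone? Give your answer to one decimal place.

Remove the background by subtracting linear intensities:
L_src = 10·log₁₀(10^(52.5/10) − 10^(45.3/10)) = 10·log₁₀(143900) = 51.6 dB SPL.

51.6 dB SPL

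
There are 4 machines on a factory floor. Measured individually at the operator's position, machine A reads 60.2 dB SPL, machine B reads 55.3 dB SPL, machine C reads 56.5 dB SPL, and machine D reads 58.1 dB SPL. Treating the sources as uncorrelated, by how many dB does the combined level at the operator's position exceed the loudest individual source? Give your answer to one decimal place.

Add the sources as powers (linear), then convert back to dB:
L_total = 10·log₁₀(10^(60.2/10) + 10^(55.3/10) + 10^(56.5/10) + 10^(58.1/10)) = 63.94 dB SPL.
Excess over the loudest (60.2 dB): 63.94 − 60.2 = 3.7 dB.

3.7 dB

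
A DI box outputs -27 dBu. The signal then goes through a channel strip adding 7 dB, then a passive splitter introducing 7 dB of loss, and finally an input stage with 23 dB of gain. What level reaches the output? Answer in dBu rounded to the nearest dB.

-4 dBu

Gain stages sum in dB:
-27 + 7 − 7 + 23 = -4 dBu.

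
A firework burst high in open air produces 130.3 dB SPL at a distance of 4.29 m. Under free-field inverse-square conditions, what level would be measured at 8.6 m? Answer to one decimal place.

Inverse-square spreading gives ΔL = −20·log₁₀(d₂/d₁).
ΔL = −20·log₁₀(8.6/4.29) = -6.04 dB, so L₂ = 130.3 + (-6.04) = 124.3 dB SPL.

124.3 dB SPL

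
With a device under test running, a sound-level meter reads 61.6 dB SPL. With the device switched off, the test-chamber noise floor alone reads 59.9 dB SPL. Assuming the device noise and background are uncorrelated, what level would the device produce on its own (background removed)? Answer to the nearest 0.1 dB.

56.7 dB SPL

Subtract intensities: L_src = 10·log₁₀(10^(L_total/10) − 10^(L_bg/10)).
L_src = 10·log₁₀(10^(61.6/10) − 10^(59.9/10)) = 10·log₁₀(468200) = 56.7 dB SPL.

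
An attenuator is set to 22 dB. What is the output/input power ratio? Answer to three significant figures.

Power ratio = 10^(dB/10).
10^(-22/10) = 10^(-2.200) = 0.00631.

0.00631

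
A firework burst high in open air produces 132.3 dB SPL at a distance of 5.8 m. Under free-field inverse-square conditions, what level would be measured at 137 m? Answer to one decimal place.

Free-field point source: level drops by 20·log₁₀ of the distance ratio.
ΔL = −20·log₁₀(137/5.8) = -27.47 dB, so L₂ = 132.3 + (-27.47) = 104.8 dB SPL.

104.8 dB SPL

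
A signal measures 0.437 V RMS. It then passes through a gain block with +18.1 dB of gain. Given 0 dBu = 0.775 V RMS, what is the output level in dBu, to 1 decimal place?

Input level: 20·log₁₀(0.437/0.775) = -4.98 dBu.
Output: -4.98 + 18.1 = +13.1 dBu.

+13.1 dBu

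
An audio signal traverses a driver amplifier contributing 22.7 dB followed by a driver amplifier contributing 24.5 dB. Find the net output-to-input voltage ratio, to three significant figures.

Net gain = 22.7 + 24.5 = 47.2 dB.
Voltage ratio = 10^(47.2/20) = 229.

229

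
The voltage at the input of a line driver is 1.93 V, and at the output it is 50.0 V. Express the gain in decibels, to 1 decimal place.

Voltage ratio → dB uses the 20·log₁₀ form:
20·log₁₀(50.0/1.93) = 20·log₁₀(25.91) = 28.3 dB.

28.3 dB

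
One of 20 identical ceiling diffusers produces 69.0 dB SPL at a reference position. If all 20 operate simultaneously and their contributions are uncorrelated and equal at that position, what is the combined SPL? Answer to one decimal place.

20 equal incoherent sources raise the level by 10·log₁₀(20) = 13.01 dB.
L_total = 69.0 + 13.01 = 82.0 dB SPL.

82.0 dB SPL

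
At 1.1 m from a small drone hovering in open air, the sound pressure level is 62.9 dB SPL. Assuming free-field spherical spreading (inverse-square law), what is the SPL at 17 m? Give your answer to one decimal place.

Free-field point source: level drops by 20·log₁₀ of the distance ratio.
ΔL = −20·log₁₀(17/1.1) = -23.78 dB, so L₂ = 62.9 + (-23.78) = 39.1 dB SPL.

39.1 dB SPL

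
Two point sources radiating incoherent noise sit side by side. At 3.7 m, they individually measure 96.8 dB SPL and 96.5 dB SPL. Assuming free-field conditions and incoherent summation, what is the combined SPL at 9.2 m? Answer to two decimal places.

91.75 dB SPL

Combined at 3.7 m: 10·log₁₀(10^(96.8/10)+10^(96.5/10)) = 99.663 dB SPL.
Then apply −20·log₁₀(9.2/3.7) = -7.912 dB → 91.75 dB SPL.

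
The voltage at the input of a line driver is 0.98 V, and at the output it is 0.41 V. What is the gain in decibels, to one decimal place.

For a voltage ratio, dB = 20·log₁₀(V₂/V₁).
20·log₁₀(0.41/0.98) = 20·log₁₀(0.4184) = -7.6 dB.

-7.6 dB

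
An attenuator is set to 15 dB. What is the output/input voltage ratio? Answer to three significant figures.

Voltage ratio = 10^(dB/20).
10^(-15/20) = 10^(-0.7500) = 0.178.

0.178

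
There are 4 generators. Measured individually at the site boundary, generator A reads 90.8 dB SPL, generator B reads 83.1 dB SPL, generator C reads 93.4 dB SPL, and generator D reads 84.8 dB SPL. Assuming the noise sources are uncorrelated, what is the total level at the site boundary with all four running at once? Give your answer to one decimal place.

95.9 dB SPL

Uncorrelated sources add in intensity (power), not in dB.
L_total = 10·log₁₀(10^(90.8/10) + 10^(83.1/10) + 10^(93.4/10) + 10^(84.8/10)) = 10·log₁₀(3896000000) = 95.9 dB SPL.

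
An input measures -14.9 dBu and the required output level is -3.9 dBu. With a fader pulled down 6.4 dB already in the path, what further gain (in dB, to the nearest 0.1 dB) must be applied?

17.4 dB

The required make-up gain is the shortfall in the dB sum.
G = -3.9 − (-14.9) + 6.4 = 17.4 dB.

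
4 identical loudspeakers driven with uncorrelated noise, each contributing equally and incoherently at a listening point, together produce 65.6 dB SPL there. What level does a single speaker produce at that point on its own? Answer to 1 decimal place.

59.6 dB SPL

4 equal incoherent sources add 10·log₁₀(4) = 6.02 dB over one source.
L_one = 65.6 − 6.02 = 59.6 dB SPL.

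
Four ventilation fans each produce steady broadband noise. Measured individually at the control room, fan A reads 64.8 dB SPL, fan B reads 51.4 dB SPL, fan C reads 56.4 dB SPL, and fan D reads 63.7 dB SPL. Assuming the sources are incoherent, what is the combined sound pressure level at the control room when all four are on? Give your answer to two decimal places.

Add the sources as powers (linear), then convert back to dB:
L_total = 10·log₁₀(10^(64.8/10) + 10^(51.4/10) + 10^(56.4/10) + 10^(63.7/10)) = 10·log₁₀(5939000) = 67.74 dB SPL.

67.74 dB SPL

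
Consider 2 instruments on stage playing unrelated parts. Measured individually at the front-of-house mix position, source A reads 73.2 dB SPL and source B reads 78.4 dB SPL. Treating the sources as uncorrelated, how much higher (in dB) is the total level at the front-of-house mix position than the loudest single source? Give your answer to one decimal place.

Add the sources as powers (linear), then convert back to dB:
L_total = 10·log₁₀(10^(73.2/10) + 10^(78.4/10)) = 79.55 dB SPL.
Excess over the loudest (78.4 dB): 79.55 − 78.4 = 1.1 dB.

1.1 dB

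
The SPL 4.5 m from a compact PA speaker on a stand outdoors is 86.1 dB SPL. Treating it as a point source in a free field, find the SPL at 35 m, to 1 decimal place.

68.3 dB SPL

For a point source in a free field, ΔL = −20·log₁₀(d₂/d₁).
ΔL = −20·log₁₀(35/4.5) = -17.82 dB, so L₂ = 86.1 + (-17.82) = 68.3 dB SPL.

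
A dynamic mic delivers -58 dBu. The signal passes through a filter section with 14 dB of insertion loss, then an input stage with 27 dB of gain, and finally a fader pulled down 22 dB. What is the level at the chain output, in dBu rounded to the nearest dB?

-67 dBu

Cascaded gains and losses add directly in dB.
-58 − 14 + 27 − 22 = -67 dBu.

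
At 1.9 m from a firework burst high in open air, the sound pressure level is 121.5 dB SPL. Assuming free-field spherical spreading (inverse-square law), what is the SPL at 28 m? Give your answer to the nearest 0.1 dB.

98.1 dB SPL

For a point source in a free field, ΔL = −20·log₁₀(d₂/d₁).
ΔL = −20·log₁₀(28/1.9) = -23.37 dB, so L₂ = 121.5 + (-23.37) = 98.1 dB SPL.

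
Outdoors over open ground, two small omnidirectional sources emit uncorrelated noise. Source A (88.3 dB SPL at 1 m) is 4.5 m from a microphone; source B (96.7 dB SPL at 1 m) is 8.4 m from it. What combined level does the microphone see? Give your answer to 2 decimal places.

79.99 dB SPL

At the listener: L_A = 88.3 − 20·log₁₀(4.5) = 75.236 dB; L_B = 96.7 − 20·log₁₀(8.4) = 78.214 dB.
Combined: 10·log₁₀(10^(75.236/10)+10^(78.214/10)) = 79.99 dB SPL.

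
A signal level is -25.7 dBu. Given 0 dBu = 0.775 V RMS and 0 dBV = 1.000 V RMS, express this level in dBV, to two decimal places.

-27.91 dBV

The offset between the scales is 20·log₁₀(0.775/1.000) = −2.214 dB.
So dBV = -25.7 − 2.214 = -27.91 dBV.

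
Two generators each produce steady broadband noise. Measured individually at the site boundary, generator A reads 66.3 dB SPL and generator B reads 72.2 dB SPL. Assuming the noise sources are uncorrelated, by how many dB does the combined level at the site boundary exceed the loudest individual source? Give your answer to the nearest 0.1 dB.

Incoherent sources sum as intensities:
L_total = 10·log₁₀(10^(66.3/10) + 10^(72.2/10)) = 73.19 dB SPL.
Excess over the loudest (72.2 dB): 73.19 − 72.2 = 1.0 dB.

1.0 dB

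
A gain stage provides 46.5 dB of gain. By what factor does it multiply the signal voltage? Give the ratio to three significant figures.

211

Voltage ratio = 10^(dB/20).
10^(46.5/20) = 10^(2.325) = 211.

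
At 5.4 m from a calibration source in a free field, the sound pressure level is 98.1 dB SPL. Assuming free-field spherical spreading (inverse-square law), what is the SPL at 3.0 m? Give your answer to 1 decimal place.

103.2 dB SPL

Free-field point source: level drops by 20·log₁₀ of the distance ratio.
ΔL = −20·log₁₀(3.0/5.4) = 5.11 dB, so L₂ = 98.1 + (5.11) = 103.2 dB SPL.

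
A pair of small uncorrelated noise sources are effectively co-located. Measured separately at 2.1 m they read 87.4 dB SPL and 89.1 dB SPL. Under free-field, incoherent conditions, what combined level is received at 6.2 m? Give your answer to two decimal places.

Combined at 2.1 m: 10·log₁₀(10^(87.4/10)+10^(89.1/10)) = 91.343 dB SPL.
Then apply −20·log₁₀(6.2/2.1) = -9.403 dB → 81.94 dB SPL.

81.94 dB SPL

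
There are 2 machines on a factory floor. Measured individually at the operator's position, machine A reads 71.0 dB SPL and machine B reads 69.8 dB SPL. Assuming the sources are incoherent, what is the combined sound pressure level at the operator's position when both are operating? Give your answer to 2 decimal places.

73.45 dB SPL

Add the sources as powers (linear), then convert back to dB:
L_total = 10·log₁₀(10^(71.0/10) + 10^(69.8/10)) = 10·log₁₀(22140000) = 73.45 dB SPL.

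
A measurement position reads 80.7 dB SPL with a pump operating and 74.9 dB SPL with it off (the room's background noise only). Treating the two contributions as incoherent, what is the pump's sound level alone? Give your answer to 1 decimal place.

Background correction is a power subtraction:
L_src = 10·log₁₀(10^(80.7/10) − 10^(74.9/10)) = 10·log₁₀(86590000) = 79.4 dB SPL.

79.4 dB SPL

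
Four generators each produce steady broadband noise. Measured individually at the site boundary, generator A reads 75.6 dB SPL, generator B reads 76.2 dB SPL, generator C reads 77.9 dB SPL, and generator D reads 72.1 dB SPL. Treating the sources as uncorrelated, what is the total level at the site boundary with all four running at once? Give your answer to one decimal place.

Incoherent sources sum as intensities:
L_total = 10·log₁₀(10^(75.6/10) + 10^(76.2/10) + 10^(77.9/10) + 10^(72.1/10)) = 10·log₁₀(155900000) = 81.9 dB SPL.

81.9 dB SPL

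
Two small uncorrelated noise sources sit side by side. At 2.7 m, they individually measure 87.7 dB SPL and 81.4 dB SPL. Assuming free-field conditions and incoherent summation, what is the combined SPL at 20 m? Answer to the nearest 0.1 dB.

Combined at 2.7 m: 10·log₁₀(10^(87.7/10)+10^(81.4/10)) = 88.61 dB SPL.
Then apply −20·log₁₀(20/2.7) = -17.39 dB → 71.2 dB SPL.

71.2 dB SPL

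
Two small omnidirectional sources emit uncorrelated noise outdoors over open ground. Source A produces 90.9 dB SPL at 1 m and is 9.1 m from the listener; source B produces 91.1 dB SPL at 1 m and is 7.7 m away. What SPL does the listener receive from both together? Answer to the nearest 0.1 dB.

At the listener: L_A = 90.9 − 20·log₁₀(9.1) = 71.72 dB; L_B = 91.1 − 20·log₁₀(7.7) = 73.37 dB.
Combined: 10·log₁₀(10^(71.72/10)+10^(73.37/10)) = 75.6 dB SPL.

75.6 dB SPL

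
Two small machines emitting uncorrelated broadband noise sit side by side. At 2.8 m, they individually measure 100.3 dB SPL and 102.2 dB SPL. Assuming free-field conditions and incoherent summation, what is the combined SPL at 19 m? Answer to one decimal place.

87.7 dB SPL

Combined at 2.8 m: 10·log₁₀(10^(100.3/10)+10^(102.2/10)) = 104.36 dB SPL.
Then apply −20·log₁₀(19/2.8) = -16.63 dB → 87.7 dB SPL.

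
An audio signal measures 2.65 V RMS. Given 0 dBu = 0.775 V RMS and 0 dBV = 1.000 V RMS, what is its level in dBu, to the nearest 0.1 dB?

dBu = 20·log₁₀(V / 0.775 V).
20·log₁₀(2.65/0.775) = +10.7 dBu.

+10.7 dBu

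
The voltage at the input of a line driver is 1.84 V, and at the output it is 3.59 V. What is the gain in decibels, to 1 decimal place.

5.8 dB

For a voltage ratio, dB = 20·log₁₀(V₂/V₁).
20·log₁₀(3.59/1.84) = 20·log₁₀(1.951) = 5.8 dB.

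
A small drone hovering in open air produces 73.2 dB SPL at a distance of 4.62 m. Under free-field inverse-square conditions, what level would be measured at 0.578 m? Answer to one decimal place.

Free-field point source: level drops by 20·log₁₀ of the distance ratio.
ΔL = −20·log₁₀(0.578/4.62) = 18.05 dB, so L₂ = 73.2 + (18.05) = 91.3 dB SPL.

91.3 dB SPL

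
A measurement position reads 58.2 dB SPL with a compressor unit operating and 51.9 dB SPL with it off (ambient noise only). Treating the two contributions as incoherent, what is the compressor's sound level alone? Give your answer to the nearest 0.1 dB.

Background correction is a power subtraction:
L_src = 10·log₁₀(10^(58.2/10) − 10^(51.9/10)) = 10·log₁₀(505800) = 57.0 dB SPL.

57.0 dB SPL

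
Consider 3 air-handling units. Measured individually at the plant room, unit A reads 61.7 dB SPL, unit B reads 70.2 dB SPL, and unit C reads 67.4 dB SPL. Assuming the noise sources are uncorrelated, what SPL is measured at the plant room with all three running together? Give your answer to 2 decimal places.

Add the sources as powers (linear), then convert back to dB:
L_total = 10·log₁₀(10^(61.7/10) + 10^(70.2/10) + 10^(67.4/10)) = 10·log₁₀(17450000) = 72.42 dB SPL.

72.42 dB SPL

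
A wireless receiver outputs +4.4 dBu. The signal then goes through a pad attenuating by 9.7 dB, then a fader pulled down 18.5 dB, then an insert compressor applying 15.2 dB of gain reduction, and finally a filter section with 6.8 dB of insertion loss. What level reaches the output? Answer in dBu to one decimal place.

In dB, series stages simply add:
+4.4 − 9.7 − 18.5 − 15.2 − 6.8 = -45.8 dBu.

-45.8 dBu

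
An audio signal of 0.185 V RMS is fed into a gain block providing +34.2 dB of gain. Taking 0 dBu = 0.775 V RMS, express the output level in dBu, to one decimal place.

Input level: 20·log₁₀(0.185/0.775) = -12.44 dBu.
Output: -12.44 + 34.2 = +21.8 dBu.

+21.8 dBu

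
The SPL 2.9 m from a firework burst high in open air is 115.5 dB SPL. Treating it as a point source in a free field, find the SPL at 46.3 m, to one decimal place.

91.4 dB SPL

For a point source in a free field, ΔL = −20·log₁₀(d₂/d₁).
ΔL = −20·log₁₀(46.3/2.9) = -24.06 dB, so L₂ = 115.5 + (-24.06) = 91.4 dB SPL.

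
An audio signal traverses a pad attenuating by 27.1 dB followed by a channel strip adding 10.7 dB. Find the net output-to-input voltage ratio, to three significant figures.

Net gain = (−27.1) + 10.7 = -16.4 dB.
Voltage ratio = 10^(-16.4/20) = 0.151.

0.151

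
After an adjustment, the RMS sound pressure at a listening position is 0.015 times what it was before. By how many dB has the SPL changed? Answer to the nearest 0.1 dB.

-36.5 dB

SPL change from a pressure ratio uses the 20·log₁₀ form:
20·log₁₀(0.015) = -36.5 dB.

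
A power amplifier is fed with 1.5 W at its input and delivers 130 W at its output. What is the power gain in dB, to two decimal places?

For a power ratio, dB = 10·log₁₀(P₂/P₁).
10·log₁₀(130/1.5) = 10·log₁₀(86.67) = 19.38 dB.

19.38 dB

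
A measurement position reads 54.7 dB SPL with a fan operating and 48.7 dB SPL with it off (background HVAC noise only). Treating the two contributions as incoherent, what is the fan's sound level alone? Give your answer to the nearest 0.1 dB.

53.4 dB SPL

Remove the background by subtracting linear intensities:
L_src = 10·log₁₀(10^(54.7/10) − 10^(48.7/10)) = 10·log₁₀(221000) = 53.4 dB SPL.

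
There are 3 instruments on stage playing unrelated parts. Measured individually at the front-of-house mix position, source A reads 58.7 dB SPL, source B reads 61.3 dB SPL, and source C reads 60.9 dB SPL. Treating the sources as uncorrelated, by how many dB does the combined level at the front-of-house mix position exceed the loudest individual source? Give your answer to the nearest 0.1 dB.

3.9 dB

Uncorrelated sources add in intensity (power), not in dB.
L_total = 10·log₁₀(10^(58.7/10) + 10^(61.3/10) + 10^(60.9/10)) = 65.21 dB SPL.
Excess over the loudest (61.3 dB): 65.21 − 61.3 = 3.9 dB.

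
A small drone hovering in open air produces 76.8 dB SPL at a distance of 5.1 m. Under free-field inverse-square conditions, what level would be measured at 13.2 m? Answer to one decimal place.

Inverse-square spreading gives ΔL = −20·log₁₀(d₂/d₁).
ΔL = −20·log₁₀(13.2/5.1) = -8.26 dB, so L₂ = 76.8 + (-8.26) = 68.5 dB SPL.

68.5 dB SPL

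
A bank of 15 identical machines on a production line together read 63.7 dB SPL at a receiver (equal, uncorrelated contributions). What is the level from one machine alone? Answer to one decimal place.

51.9 dB SPL

15 equal incoherent sources add 10·log₁₀(15) = 11.76 dB over one source.
L_one = 63.7 − 11.76 = 51.9 dB SPL.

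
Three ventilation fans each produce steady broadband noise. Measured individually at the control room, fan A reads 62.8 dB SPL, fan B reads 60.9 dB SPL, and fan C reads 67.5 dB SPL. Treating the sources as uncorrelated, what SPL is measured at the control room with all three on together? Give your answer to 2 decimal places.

Uncorrelated sources add in intensity (power), not in dB.
L_total = 10·log₁₀(10^(62.8/10) + 10^(60.9/10) + 10^(67.5/10)) = 10·log₁₀(8759000) = 69.42 dB SPL.

69.42 dB SPL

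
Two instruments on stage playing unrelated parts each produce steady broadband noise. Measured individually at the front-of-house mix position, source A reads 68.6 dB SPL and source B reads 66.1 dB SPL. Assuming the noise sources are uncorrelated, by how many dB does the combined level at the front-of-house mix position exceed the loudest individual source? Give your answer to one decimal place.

Incoherent sources sum as intensities:
L_total = 10·log₁₀(10^(68.6/10) + 10^(66.1/10)) = 70.54 dB SPL.
Excess over the loudest (68.6 dB): 70.54 − 68.6 = 1.9 dB.

1.9 dB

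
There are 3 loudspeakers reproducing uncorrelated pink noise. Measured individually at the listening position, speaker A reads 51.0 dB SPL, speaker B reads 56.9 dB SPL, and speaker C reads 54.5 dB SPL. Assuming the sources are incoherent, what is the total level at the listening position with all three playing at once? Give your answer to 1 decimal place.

59.5 dB SPL

Incoherent sources sum as intensities:
L_total = 10·log₁₀(10^(51.0/10) + 10^(56.9/10) + 10^(54.5/10)) = 10·log₁₀(897500) = 59.5 dB SPL.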